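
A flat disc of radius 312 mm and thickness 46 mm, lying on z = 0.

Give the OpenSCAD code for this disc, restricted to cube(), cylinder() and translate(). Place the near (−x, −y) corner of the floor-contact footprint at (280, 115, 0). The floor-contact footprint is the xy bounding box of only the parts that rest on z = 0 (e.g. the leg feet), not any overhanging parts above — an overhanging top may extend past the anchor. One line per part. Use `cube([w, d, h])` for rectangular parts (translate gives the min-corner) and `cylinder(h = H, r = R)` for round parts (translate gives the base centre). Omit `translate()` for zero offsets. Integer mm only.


translate([592, 427, 0]) cylinder(h = 46, r = 312);


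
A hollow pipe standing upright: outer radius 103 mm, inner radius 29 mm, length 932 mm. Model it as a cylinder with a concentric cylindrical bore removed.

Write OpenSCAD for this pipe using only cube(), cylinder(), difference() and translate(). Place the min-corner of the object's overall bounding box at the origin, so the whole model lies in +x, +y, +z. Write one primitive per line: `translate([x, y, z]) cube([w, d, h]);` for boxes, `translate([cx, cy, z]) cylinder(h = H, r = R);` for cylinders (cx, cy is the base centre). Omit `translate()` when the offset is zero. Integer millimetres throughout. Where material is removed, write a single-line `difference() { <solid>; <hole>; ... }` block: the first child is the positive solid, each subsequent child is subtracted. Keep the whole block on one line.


difference() { translate([103, 103, 0]) cylinder(h = 932, r = 103); translate([103, 103, 0]) cylinder(h = 932, r = 29); }


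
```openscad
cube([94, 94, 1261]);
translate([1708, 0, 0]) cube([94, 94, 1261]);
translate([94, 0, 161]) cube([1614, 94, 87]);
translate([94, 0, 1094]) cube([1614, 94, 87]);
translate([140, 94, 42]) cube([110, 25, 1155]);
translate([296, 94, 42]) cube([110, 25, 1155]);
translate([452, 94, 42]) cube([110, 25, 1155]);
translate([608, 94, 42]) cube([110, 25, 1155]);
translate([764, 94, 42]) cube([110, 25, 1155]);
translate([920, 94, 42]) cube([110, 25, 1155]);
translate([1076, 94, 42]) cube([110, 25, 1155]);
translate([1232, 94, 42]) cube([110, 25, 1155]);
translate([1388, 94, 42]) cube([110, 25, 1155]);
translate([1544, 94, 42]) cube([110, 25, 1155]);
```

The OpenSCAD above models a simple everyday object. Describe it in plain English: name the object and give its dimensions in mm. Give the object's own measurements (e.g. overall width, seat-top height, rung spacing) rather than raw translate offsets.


A fence section. Two 94×94 mm posts, 1261 mm tall, stand on the floor with a clear span of 1614 mm between their inner faces. Two horizontal rails of 94×87 mm section span the gap between the posts with their undersides at z = 161 mm and z = 1094 mm, flush with the posts' −y face. 10 pickets, each 110 mm wide, 25 mm thick and 1155 mm tall, are fixed to the +y face of the rails with their bottoms at z = 42 mm, spaced across the span with a 46 mm gap after the −x post and between neighbouring pickets, with 54 mm left before the +x post.


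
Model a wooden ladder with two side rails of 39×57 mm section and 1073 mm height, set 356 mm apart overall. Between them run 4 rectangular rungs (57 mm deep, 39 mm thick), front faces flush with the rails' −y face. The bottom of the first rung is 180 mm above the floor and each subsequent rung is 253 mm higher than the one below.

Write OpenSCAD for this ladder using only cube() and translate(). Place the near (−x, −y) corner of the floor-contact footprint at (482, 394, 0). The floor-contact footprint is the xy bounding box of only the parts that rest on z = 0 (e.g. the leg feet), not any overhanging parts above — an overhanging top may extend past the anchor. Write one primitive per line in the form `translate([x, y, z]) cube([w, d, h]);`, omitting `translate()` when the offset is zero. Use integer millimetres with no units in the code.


translate([482, 394, 0]) cube([39, 57, 1073]);
translate([799, 394, 0]) cube([39, 57, 1073]);
translate([521, 394, 180]) cube([278, 57, 39]);
translate([521, 394, 433]) cube([278, 57, 39]);
translate([521, 394, 686]) cube([278, 57, 39]);
translate([521, 394, 939]) cube([278, 57, 39]);


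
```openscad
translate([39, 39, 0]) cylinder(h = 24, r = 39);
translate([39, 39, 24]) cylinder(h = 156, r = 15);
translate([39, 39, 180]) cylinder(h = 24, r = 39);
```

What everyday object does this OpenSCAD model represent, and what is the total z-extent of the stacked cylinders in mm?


A spool. The overall height is 204 mm.

Three coaxial cylinders, large–small–large — a spool. Two 24 mm flanges and a 156 mm core give 24 + 156 + 24 = 204 mm.


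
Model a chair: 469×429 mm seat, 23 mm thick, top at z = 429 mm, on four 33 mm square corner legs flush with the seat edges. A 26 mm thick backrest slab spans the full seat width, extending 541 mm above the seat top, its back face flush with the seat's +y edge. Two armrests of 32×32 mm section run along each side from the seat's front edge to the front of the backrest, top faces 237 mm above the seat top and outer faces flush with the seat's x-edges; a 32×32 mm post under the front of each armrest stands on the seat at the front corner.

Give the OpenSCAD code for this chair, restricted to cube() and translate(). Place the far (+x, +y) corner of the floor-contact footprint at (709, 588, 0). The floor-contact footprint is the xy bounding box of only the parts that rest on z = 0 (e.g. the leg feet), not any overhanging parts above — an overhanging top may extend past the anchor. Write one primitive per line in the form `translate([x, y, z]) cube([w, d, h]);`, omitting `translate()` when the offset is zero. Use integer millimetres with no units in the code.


translate([240, 159, 406]) cube([469, 429, 23]);
translate([240, 159, 0]) cube([33, 33, 406]);
translate([676, 159, 0]) cube([33, 33, 406]);
translate([240, 555, 0]) cube([33, 33, 406]);
translate([676, 555, 0]) cube([33, 33, 406]);
translate([240, 562, 429]) cube([469, 26, 541]);
translate([240, 159, 634]) cube([32, 403, 32]);
translate([677, 159, 634]) cube([32, 403, 32]);
translate([240, 159, 429]) cube([32, 32, 205]);
translate([677, 159, 429]) cube([32, 32, 205]);


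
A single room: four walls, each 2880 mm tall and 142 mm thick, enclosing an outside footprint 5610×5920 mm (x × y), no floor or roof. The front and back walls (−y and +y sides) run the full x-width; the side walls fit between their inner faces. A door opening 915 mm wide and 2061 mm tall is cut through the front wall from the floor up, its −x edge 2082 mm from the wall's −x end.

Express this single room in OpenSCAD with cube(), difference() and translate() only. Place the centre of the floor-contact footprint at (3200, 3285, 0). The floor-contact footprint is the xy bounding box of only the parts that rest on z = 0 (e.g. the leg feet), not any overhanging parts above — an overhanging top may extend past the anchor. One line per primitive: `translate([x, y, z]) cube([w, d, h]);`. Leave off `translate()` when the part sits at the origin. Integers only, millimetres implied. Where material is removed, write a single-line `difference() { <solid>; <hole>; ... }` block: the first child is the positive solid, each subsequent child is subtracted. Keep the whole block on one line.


difference() { translate([395, 325, 0]) cube([5610, 142, 2880]); translate([2477, 325, 0]) cube([915, 142, 2061]); }
translate([395, 6103, 0]) cube([5610, 142, 2880]);
translate([395, 467, 0]) cube([142, 5636, 2880]);
translate([5863, 467, 0]) cube([142, 5636, 2880]);


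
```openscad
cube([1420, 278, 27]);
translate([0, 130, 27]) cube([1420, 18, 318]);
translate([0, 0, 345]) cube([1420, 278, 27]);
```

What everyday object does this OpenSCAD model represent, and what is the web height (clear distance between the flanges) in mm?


An I-beam. The web height is 318 mm.

Two wide flanges with a thin centred web — an I-beam. Overall 372 mm minus two 27 mm flanges gives a web of 372 − 2·27 = 318 mm.


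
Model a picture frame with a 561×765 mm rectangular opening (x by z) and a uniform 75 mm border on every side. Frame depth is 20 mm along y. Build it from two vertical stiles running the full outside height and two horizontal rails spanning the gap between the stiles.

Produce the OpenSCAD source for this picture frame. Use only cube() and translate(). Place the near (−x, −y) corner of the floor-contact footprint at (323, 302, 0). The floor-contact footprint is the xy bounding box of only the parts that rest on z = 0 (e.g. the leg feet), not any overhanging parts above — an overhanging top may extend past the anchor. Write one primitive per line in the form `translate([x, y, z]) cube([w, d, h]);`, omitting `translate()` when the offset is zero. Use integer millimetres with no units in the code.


translate([323, 302, 0]) cube([75, 20, 915]);
translate([959, 302, 0]) cube([75, 20, 915]);
translate([398, 302, 0]) cube([561, 20, 75]);
translate([398, 302, 840]) cube([561, 20, 75]);


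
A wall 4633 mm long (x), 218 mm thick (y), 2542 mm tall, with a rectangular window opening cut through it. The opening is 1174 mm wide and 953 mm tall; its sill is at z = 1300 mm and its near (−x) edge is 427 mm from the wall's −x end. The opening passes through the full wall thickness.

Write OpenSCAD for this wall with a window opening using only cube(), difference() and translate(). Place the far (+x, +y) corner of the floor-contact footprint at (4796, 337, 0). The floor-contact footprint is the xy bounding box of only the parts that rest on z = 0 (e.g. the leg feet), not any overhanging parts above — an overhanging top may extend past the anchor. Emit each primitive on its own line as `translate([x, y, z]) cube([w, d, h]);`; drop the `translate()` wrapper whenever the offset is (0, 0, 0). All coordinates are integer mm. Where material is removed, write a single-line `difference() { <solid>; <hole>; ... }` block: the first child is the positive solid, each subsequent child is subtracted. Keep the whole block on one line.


difference() { translate([163, 119, 0]) cube([4633, 218, 2542]); translate([590, 119, 1300]) cube([1174, 218, 953]); }


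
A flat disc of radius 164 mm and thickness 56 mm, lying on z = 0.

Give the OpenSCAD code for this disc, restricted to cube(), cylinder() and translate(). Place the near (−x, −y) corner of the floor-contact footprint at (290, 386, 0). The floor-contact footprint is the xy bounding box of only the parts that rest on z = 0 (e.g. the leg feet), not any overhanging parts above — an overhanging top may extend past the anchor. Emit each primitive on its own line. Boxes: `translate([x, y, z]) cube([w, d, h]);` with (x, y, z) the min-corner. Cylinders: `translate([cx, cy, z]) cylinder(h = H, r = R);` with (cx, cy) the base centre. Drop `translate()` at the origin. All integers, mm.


translate([454, 550, 0]) cylinder(h = 56, r = 164);


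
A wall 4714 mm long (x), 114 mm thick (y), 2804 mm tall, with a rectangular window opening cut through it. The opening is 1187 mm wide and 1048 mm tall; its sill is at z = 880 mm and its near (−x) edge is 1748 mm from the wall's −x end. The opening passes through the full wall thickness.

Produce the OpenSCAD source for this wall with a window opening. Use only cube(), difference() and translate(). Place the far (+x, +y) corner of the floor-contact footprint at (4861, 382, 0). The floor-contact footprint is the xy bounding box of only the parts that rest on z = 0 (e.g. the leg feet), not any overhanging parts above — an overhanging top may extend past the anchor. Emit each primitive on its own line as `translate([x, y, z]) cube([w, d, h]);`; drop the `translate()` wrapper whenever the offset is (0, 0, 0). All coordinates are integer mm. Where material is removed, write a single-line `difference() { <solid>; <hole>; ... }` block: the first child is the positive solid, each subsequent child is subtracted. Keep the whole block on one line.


difference() { translate([147, 268, 0]) cube([4714, 114, 2804]); translate([1895, 268, 880]) cube([1187, 114, 1048]); }


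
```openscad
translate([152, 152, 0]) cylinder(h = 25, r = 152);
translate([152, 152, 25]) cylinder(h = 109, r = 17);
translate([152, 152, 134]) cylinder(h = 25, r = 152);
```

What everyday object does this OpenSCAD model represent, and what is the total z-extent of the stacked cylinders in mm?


A spool. The overall height is 159 mm.

Three coaxial cylinders, large–small–large — a spool. Two 25 mm flanges and a 109 mm core give 25 + 109 + 25 = 159 mm.


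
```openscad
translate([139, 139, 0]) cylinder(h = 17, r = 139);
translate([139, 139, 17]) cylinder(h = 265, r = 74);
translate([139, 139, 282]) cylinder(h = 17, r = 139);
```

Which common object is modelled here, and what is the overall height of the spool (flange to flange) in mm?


A spool. The overall height is 299 mm.

Three coaxial cylinders, large–small–large — a spool. Two 17 mm flanges and a 265 mm core give 17 + 265 + 17 = 299 mm.


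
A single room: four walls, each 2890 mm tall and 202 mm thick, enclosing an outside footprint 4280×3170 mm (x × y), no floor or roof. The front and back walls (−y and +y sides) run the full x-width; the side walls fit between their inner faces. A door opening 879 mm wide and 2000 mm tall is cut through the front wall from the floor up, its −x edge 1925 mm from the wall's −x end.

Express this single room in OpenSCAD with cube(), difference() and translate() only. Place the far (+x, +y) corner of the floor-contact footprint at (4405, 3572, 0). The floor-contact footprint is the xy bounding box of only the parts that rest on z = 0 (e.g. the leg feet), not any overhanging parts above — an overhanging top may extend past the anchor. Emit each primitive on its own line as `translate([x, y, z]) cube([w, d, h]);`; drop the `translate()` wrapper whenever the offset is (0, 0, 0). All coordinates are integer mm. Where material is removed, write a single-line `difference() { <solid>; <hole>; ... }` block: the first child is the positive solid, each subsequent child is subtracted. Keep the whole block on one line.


difference() { translate([125, 402, 0]) cube([4280, 202, 2890]); translate([2050, 402, 0]) cube([879, 202, 2000]); }
translate([125, 3370, 0]) cube([4280, 202, 2890]);
translate([125, 604, 0]) cube([202, 2766, 2890]);
translate([4203, 604, 0]) cube([202, 2766, 2890]);


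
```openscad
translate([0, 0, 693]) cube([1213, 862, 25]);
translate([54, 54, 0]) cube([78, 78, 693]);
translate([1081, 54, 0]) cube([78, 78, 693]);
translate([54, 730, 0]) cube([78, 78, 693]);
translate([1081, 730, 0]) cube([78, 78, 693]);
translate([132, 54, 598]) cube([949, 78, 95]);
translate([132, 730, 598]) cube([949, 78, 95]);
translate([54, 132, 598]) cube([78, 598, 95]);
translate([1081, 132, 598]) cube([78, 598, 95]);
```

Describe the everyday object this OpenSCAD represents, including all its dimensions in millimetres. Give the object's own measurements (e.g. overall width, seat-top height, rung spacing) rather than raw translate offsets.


A table: top 1213 mm (x) × 862 mm (y), 25 mm thick, upper face at z = 718 mm, on four 78×78 mm square legs, each inset 54 mm from the nearest pair of top edges from z = 0 to the bottom of the top. Four apron rails, 78 mm thick and 95 mm tall, run between adjacent legs with their top edges flush with the underside of the top and their outer faces flush with the legs' outer faces.


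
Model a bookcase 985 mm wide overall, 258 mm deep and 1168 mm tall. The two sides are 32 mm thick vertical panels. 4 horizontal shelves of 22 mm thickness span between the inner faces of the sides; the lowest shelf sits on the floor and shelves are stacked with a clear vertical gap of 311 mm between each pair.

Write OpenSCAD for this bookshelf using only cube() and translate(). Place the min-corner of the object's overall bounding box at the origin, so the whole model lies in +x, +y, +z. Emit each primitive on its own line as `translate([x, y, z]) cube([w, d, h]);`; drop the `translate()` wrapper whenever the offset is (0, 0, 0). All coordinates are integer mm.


cube([32, 258, 1168]);
translate([953, 0, 0]) cube([32, 258, 1168]);
translate([32, 0, 0]) cube([921, 258, 22]);
translate([32, 0, 333]) cube([921, 258, 22]);
translate([32, 0, 666]) cube([921, 258, 22]);
translate([32, 0, 999]) cube([921, 258, 22]);


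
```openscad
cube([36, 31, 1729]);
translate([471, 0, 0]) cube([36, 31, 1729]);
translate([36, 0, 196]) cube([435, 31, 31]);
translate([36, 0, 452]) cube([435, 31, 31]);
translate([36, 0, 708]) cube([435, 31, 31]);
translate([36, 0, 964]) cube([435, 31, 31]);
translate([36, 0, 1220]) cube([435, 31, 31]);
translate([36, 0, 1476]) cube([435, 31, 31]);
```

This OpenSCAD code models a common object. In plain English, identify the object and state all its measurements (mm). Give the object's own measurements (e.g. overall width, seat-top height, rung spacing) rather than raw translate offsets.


A straight ladder. Two 36×31 mm vertical rails, 1729 mm tall, stand 507 mm apart (outside-to-outside) with their front faces coplanar on the −y side. 6 rungs, each 31 mm deep and 31 mm tall, span between the inner faces of the rails, front faces flush with the rails. The lowest rung's underside is at z = 196 mm and rungs are spaced 256 mm apart (underside to underside).


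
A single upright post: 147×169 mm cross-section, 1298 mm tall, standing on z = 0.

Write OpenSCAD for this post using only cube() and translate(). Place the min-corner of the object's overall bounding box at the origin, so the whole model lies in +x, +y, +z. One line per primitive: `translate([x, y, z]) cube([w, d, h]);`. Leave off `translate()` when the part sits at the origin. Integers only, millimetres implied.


cube([147, 169, 1298]);


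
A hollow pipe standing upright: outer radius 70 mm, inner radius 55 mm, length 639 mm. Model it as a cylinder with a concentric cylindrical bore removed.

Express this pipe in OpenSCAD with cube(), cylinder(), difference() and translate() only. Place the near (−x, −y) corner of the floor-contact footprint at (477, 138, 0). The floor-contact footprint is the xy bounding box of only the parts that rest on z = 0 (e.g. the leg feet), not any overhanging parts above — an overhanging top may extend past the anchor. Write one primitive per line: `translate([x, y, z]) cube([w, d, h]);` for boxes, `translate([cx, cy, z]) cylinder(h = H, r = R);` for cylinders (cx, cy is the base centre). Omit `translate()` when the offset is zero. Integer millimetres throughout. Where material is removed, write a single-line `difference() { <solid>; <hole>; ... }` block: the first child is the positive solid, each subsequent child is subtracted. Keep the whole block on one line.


difference() { translate([547, 208, 0]) cylinder(h = 639, r = 70); translate([547, 208, 0]) cylinder(h = 639, r = 55); }


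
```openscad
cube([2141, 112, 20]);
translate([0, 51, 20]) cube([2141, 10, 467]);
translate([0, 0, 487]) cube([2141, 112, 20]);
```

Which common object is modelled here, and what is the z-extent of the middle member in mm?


An I-beam. The web height is 467 mm.

Two wide flanges with a thin centred web — an I-beam. Overall 507 mm minus two 20 mm flanges gives a web of 507 − 2·20 = 467 mm.


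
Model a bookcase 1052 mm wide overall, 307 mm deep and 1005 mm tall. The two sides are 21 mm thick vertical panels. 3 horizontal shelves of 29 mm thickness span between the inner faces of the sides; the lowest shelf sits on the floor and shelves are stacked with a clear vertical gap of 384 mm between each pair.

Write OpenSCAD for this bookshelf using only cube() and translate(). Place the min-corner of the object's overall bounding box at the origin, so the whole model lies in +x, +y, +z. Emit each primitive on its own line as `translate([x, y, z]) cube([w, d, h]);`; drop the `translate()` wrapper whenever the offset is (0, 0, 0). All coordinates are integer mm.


cube([21, 307, 1005]);
translate([1031, 0, 0]) cube([21, 307, 1005]);
translate([21, 0, 0]) cube([1010, 307, 29]);
translate([21, 0, 413]) cube([1010, 307, 29]);
translate([21, 0, 826]) cube([1010, 307, 29]);


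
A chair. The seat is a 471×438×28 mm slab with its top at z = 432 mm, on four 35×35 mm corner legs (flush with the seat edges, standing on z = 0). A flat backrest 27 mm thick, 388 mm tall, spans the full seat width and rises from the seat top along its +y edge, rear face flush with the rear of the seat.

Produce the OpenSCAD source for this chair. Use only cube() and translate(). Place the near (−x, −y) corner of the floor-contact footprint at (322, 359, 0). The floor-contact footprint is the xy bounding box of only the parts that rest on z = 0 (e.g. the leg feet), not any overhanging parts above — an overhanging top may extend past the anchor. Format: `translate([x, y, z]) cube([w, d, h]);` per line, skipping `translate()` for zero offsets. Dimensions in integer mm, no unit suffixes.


translate([322, 359, 404]) cube([471, 438, 28]);
translate([322, 359, 0]) cube([35, 35, 404]);
translate([758, 359, 0]) cube([35, 35, 404]);
translate([322, 762, 0]) cube([35, 35, 404]);
translate([758, 762, 0]) cube([35, 35, 404]);
translate([322, 770, 432]) cube([471, 27, 388]);


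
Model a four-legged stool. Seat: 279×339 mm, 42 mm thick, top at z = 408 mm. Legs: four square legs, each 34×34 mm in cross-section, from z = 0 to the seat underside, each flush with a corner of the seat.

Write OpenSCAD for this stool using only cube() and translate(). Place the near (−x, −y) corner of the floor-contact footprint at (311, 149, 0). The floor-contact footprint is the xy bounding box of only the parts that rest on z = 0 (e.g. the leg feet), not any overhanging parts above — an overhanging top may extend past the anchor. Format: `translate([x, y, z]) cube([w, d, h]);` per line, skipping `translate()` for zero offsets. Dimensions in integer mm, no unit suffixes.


translate([311, 149, 366]) cube([279, 339, 42]);
translate([311, 149, 0]) cube([34, 34, 366]);
translate([556, 149, 0]) cube([34, 34, 366]);
translate([311, 454, 0]) cube([34, 34, 366]);
translate([556, 454, 0]) cube([34, 34, 366]);


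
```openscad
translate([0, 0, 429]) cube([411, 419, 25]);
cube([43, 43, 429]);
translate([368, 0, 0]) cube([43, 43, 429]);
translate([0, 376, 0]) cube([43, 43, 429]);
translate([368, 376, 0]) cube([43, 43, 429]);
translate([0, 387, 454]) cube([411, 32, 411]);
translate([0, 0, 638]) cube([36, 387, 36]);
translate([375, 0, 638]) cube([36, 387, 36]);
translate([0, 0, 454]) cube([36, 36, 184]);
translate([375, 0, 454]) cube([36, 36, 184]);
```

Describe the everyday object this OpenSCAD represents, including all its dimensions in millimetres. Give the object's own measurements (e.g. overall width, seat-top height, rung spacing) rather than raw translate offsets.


A chair. The seat is a 411×419×25 mm slab with its top at z = 454 mm, on four 43×43 mm corner legs (flush with the seat edges, standing on z = 0). A flat backrest 32 mm thick, 411 mm tall, spans the full seat width and rises from the seat top along its +y edge, rear face flush with the rear of the seat. Two armrests of 36×36 mm section run along each side from the seat's front edge to the front of the backrest, top faces 220 mm above the seat top and outer faces flush with the seat's x-edges; a 36×36 mm post under the front of each armrest stands on the seat at the front corner.


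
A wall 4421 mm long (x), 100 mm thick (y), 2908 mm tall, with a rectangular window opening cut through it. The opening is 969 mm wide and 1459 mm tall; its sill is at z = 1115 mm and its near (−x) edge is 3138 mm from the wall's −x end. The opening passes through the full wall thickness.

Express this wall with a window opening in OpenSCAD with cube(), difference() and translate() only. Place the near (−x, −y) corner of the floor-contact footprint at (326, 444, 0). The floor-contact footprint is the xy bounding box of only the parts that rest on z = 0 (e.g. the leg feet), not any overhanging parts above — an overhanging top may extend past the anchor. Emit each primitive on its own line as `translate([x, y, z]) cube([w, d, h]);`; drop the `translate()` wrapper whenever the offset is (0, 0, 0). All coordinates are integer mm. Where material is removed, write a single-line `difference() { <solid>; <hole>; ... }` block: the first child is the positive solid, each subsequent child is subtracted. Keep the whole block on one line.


difference() { translate([326, 444, 0]) cube([4421, 100, 2908]); translate([3464, 444, 1115]) cube([969, 100, 1459]); }


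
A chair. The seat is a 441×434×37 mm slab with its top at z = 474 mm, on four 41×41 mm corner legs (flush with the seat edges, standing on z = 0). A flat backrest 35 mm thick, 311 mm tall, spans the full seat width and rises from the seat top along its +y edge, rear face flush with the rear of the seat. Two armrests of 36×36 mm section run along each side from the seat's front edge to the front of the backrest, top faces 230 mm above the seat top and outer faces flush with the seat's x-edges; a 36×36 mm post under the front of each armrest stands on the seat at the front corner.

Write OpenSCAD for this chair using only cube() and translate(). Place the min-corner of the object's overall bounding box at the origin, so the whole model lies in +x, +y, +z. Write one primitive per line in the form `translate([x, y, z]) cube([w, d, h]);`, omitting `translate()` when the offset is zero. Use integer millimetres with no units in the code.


// leg_h = 474 - 37 = 437
// arm post h = 230 - 36 = 194
translate([0, 0, 437]) cube([441, 434, 37]);
cube([41, 41, 437]);
translate([400, 0, 0]) cube([41, 41, 437]);
translate([0, 393, 0]) cube([41, 41, 437]);
translate([400, 393, 0]) cube([41, 41, 437]);
translate([0, 399, 474]) cube([441, 35, 311]);
translate([0, 0, 668]) cube([36, 399, 36]);
translate([405, 0, 668]) cube([36, 399, 36]);
translate([0, 0, 474]) cube([36, 36, 194]);
translate([405, 0, 474]) cube([36, 36, 194]);


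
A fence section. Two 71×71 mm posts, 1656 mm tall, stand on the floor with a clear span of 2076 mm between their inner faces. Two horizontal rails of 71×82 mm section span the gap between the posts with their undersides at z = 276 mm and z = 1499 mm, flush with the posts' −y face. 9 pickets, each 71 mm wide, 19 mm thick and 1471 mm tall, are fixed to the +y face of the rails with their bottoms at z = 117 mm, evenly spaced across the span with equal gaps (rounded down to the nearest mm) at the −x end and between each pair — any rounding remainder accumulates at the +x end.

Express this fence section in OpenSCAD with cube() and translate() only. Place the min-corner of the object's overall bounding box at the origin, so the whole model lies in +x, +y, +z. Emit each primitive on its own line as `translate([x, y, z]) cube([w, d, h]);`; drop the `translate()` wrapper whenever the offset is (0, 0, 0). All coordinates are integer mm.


cube([71, 71, 1656]);
translate([2147, 0, 0]) cube([71, 71, 1656]);
translate([71, 0, 276]) cube([2076, 71, 82]);
translate([71, 0, 1499]) cube([2076, 71, 82]);
translate([214, 71, 117]) cube([71, 19, 1471]);
translate([428, 71, 117]) cube([71, 19, 1471]);
translate([642, 71, 117]) cube([71, 19, 1471]);
translate([856, 71, 117]) cube([71, 19, 1471]);
translate([1070, 71, 117]) cube([71, 19, 1471]);
translate([1284, 71, 117]) cube([71, 19, 1471]);
translate([1498, 71, 117]) cube([71, 19, 1471]);
translate([1712, 71, 117]) cube([71, 19, 1471]);
translate([1926, 71, 117]) cube([71, 19, 1471]);


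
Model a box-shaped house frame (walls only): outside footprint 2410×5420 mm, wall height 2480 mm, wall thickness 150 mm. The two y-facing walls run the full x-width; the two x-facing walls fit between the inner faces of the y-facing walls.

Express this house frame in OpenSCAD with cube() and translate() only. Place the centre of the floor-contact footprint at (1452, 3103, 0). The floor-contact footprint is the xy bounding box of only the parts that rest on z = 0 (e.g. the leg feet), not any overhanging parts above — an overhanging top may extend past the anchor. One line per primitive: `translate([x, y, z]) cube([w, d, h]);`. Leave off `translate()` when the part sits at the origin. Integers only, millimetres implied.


translate([247, 393, 0]) cube([2410, 150, 2480]);
translate([247, 5663, 0]) cube([2410, 150, 2480]);
translate([247, 543, 0]) cube([150, 5120, 2480]);
translate([2507, 543, 0]) cube([150, 5120, 2480]);


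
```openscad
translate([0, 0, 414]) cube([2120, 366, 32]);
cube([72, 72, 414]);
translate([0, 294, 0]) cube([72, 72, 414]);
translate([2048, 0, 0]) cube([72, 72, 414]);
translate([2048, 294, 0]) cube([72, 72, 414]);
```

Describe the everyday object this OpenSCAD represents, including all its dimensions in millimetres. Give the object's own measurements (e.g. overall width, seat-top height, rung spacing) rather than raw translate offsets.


A long wooden bench with a 2120 mm (x) × 366 mm (y) seat, 32 mm thick, its top surface 446 mm above the floor. Four 72 mm square legs at the seat corners, flush with the edges, run from z = 0 to the seat underside.


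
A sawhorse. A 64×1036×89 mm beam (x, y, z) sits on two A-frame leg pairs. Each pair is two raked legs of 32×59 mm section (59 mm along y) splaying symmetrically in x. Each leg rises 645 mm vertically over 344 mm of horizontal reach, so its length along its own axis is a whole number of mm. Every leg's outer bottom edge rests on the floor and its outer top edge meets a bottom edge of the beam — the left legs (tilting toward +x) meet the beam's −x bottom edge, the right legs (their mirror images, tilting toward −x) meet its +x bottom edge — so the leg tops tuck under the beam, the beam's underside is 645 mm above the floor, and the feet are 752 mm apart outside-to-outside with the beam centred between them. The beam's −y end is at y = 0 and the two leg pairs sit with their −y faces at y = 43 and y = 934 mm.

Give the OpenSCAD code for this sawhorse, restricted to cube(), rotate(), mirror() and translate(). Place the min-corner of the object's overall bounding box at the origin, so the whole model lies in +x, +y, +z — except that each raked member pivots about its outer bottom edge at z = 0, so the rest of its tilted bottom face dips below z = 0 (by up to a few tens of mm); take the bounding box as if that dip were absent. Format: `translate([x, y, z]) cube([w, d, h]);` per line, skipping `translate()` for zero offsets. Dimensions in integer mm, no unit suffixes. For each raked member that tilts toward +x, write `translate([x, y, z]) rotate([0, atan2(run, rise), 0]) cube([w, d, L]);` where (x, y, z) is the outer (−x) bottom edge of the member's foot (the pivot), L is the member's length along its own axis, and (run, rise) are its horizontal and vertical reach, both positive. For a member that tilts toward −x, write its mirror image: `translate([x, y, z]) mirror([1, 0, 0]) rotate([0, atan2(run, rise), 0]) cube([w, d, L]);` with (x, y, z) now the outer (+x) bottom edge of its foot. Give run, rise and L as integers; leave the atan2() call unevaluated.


// leg length = √(344² + 645²) = 731
// right-leg outer foot x = 2·344 + 64 = 752
// beam min-corner = (344, 0, 645)
translate([344, 0, 645]) cube([64, 1036, 89]);
translate([0, 43, 0]) rotate([0, atan2(344, 645), 0]) cube([32, 59, 731]);
translate([752, 43, 0]) mirror([1, 0, 0]) rotate([0, atan2(344, 645), 0]) cube([32, 59, 731]);
translate([0, 934, 0]) rotate([0, atan2(344, 645), 0]) cube([32, 59, 731]);
translate([752, 934, 0]) mirror([1, 0, 0]) rotate([0, atan2(344, 645), 0]) cube([32, 59, 731]);


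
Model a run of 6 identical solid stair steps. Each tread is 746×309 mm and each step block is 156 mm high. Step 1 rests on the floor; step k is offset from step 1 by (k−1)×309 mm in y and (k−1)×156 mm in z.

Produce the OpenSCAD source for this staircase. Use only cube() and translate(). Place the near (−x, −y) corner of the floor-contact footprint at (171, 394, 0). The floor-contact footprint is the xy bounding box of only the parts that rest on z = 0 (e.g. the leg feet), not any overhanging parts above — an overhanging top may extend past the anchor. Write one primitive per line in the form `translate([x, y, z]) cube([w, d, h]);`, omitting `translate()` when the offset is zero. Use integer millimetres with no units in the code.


translate([171, 394, 0]) cube([746, 309, 156]);
translate([171, 703, 156]) cube([746, 309, 156]);
translate([171, 1012, 312]) cube([746, 309, 156]);
translate([171, 1321, 468]) cube([746, 309, 156]);
translate([171, 1630, 624]) cube([746, 309, 156]);
translate([171, 1939, 780]) cube([746, 309, 156]);


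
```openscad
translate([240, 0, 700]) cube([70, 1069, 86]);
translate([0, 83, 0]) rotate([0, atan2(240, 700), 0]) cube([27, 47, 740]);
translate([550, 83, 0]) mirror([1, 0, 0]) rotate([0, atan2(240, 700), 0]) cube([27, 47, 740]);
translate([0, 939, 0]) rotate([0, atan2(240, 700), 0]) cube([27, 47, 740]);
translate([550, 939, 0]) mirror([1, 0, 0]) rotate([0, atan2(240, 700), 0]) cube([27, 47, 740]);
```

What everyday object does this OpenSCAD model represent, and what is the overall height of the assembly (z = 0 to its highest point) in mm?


A sawhorse. The overall height is 786 mm.

A beam across two mirrored pairs of raked legs — a sawhorse. The beam's underside is at z = 700 (matching the legs' vertical rise in atan2(240, 700)) and the beam is 86 mm tall, so its top is at 700 + 86 = 786 mm. The raked legs top out at the beam's underside, so that is the highest point.


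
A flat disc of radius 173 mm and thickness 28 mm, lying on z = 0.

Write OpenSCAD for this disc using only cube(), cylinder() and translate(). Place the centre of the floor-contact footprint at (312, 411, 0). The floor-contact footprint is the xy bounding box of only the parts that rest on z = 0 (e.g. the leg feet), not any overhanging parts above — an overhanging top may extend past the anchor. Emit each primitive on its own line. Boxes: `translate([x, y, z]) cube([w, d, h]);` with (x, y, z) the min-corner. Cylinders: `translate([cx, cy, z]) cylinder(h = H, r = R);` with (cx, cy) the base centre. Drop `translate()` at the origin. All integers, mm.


translate([312, 411, 0]) cylinder(h = 28, r = 173);


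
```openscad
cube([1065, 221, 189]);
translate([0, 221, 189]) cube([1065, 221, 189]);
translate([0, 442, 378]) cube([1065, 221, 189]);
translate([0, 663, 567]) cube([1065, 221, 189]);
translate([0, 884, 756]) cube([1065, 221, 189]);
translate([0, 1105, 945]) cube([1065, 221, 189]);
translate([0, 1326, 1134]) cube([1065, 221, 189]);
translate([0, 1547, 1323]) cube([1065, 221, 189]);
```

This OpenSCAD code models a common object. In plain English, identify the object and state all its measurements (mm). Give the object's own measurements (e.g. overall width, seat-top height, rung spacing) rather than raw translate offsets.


A straight staircase of 8 solid steps. Each step is 1065 mm wide (x), 221 mm deep (y, the going) and 189 mm tall (the rise). The first step rests on the floor; each subsequent step sits one going further in +y and one rise higher in +z, directly behind and above the previous step with no overlap.


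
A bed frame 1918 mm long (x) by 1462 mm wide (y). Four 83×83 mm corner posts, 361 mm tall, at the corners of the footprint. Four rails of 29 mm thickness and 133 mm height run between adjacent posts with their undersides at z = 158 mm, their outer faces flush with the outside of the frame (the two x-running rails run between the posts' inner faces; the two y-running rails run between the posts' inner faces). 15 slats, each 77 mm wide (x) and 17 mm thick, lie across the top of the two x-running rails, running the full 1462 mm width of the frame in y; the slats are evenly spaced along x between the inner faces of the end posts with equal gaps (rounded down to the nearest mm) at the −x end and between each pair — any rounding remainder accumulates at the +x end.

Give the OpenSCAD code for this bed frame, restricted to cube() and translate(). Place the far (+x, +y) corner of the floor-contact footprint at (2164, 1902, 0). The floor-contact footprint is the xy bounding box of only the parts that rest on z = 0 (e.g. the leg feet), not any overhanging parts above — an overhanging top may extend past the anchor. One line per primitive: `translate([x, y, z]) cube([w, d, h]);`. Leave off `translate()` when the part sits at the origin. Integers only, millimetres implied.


translate([246, 440, 0]) cube([83, 83, 361]);
translate([246, 1819, 0]) cube([83, 83, 361]);
translate([2081, 440, 0]) cube([83, 83, 361]);
translate([2081, 1819, 0]) cube([83, 83, 361]);
translate([329, 440, 158]) cube([1752, 29, 133]);
translate([329, 1873, 158]) cube([1752, 29, 133]);
translate([246, 523, 158]) cube([29, 1296, 133]);
translate([2135, 523, 158]) cube([29, 1296, 133]);
translate([366, 440, 291]) cube([77, 1462, 17]);
translate([480, 440, 291]) cube([77, 1462, 17]);
translate([594, 440, 291]) cube([77, 1462, 17]);
translate([708, 440, 291]) cube([77, 1462, 17]);
translate([822, 440, 291]) cube([77, 1462, 17]);
translate([936, 440, 291]) cube([77, 1462, 17]);
translate([1050, 440, 291]) cube([77, 1462, 17]);
translate([1164, 440, 291]) cube([77, 1462, 17]);
translate([1278, 440, 291]) cube([77, 1462, 17]);
translate([1392, 440, 291]) cube([77, 1462, 17]);
translate([1506, 440, 291]) cube([77, 1462, 17]);
translate([1620, 440, 291]) cube([77, 1462, 17]);
translate([1734, 440, 291]) cube([77, 1462, 17]);
translate([1848, 440, 291]) cube([77, 1462, 17]);
translate([1962, 440, 291]) cube([77, 1462, 17]);


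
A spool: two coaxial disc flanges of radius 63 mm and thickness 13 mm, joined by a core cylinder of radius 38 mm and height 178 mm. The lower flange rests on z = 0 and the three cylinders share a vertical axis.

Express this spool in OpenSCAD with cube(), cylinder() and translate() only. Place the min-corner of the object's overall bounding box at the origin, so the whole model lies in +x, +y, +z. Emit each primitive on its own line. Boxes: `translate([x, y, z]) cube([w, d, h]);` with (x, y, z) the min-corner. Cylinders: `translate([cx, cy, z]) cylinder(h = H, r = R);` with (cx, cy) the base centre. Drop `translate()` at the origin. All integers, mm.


translate([63, 63, 0]) cylinder(h = 13, r = 63);
translate([63, 63, 13]) cylinder(h = 178, r = 38);
translate([63, 63, 191]) cylinder(h = 13, r = 63);


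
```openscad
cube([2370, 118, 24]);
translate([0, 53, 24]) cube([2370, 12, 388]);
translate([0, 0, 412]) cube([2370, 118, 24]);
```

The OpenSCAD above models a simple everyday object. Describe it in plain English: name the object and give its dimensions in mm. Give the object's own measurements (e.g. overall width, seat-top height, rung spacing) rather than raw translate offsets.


An I-beam lying along x, 2370 mm long. Overall section height 436 mm. Two flanges 118 mm wide (y) and 24 mm thick, one on the floor and one at the top; a web 12 mm thick runs between them, centred on the flange width.


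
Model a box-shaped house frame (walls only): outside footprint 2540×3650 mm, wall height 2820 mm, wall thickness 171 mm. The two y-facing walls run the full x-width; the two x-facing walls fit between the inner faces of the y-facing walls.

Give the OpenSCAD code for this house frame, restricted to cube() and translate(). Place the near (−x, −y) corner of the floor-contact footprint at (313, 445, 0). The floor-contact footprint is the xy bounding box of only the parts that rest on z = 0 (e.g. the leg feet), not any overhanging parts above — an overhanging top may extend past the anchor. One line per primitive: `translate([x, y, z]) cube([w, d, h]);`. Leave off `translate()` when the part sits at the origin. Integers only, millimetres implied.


translate([313, 445, 0]) cube([2540, 171, 2820]);
translate([313, 3924, 0]) cube([2540, 171, 2820]);
translate([313, 616, 0]) cube([171, 3308, 2820]);
translate([2682, 616, 0]) cube([171, 3308, 2820]);


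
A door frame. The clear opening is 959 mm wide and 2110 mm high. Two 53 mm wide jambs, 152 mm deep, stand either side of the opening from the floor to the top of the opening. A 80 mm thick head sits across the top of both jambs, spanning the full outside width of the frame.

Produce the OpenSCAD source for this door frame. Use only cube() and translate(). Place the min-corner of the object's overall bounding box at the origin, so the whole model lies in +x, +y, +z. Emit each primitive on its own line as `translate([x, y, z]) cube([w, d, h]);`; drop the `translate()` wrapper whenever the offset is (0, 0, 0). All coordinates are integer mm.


cube([53, 152, 2110]);
translate([1012, 0, 0]) cube([53, 152, 2110]);
translate([0, 0, 2110]) cube([1065, 152, 80]);
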